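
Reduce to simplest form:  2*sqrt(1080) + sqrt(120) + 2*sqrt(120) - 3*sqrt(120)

12*sqrt(30)

2*sqrt(1080) = 12*sqrt(30); sqrt(120) = 2*sqrt(30); 2*sqrt(120) = 4*sqrt(30); 3*sqrt(120) = 6*sqrt(30)
Combine: (12 + 2 + 4 - 6)·sqrt(30) = 12*sqrt(30)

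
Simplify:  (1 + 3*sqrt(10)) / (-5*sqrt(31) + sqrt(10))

(-15*sqrt(310) - 30 - 5*sqrt(31) - sqrt(10))/765

Multiply numerator and denominator by sqrt(10) + 5*sqrt(31).
Denominator becomes -765; numerator becomes sqrt(10) + 5*sqrt(31) + 30 + 15*sqrt(310).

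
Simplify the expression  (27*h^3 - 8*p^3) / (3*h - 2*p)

Factor as (a-b)(a^2+ab+b^2) with a=(3*h), b=(2*p).

9*h^2 + 6*h*p + 4*p^2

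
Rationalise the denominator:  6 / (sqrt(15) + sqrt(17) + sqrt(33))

(-36*sqrt(935) - 6*sqrt(33) + 186*sqrt(17) + 210*sqrt(15))/1019

Group as (sqrt(17) + sqrt(33)) + sqrt(15); multiply by (sqrt(17) + sqrt(33)) - sqrt(15), then rationalise the remaining surd.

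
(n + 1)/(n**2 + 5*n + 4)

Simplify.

1/(n + 4)

Factor: n**2 + 5*n + 4 = (n + 1)*(n + 4)
Cancel the common factor (n + 1).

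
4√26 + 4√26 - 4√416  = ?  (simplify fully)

-8*√26

4√26 = 4*√26; 4√26 = 4*√26; 4√416 = 16*√26
Combine: (4 + 4 - 16)·√26 = -8*√26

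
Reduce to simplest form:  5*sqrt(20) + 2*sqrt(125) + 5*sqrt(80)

40*sqrt(5)

5*sqrt(20) = 10*sqrt(5); 2*sqrt(125) = 10*sqrt(5); 5*sqrt(80) = 20*sqrt(5)
Combine: (10 + 10 + 20)·sqrt(5) = 40*sqrt(5)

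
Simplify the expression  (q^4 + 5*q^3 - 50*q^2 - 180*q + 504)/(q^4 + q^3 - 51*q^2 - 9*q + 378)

Factor: q^4 + 5*q^3 - 50*q^2 - 180*q + 504 = (q - 2)*(q + 6)*(q - 6)*(q + 7);  q^4 + q^3 - 51*q^2 - 9*q + 378 = (q + 3)*(q - 6)*(q - 3)*(q + 7)
Cancel the common factors (q + 7), (q - 6).

(q^2 + 4*q - 12)/(q^2 - 9)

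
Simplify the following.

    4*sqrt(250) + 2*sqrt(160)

28*sqrt(10)

4*sqrt(250) = 20*sqrt(10); 2*sqrt(160) = 8*sqrt(10)
Combine: (20 + 8)·sqrt(10) = 28*sqrt(10)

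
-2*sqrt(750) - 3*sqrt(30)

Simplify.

-13*sqrt(30)

2*sqrt(750) = 10*sqrt(30); 3*sqrt(30) = 3*sqrt(30)
Combine: (-10 - 3)·sqrt(30) = -13*sqrt(30)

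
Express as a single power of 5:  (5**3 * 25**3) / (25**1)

5**7

5**3 = 5**3; 25**3 = 5**6; 25**1 = 5**2
Combine exponents: 5**7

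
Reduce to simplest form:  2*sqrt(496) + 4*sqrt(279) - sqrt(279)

17*sqrt(31)

2*sqrt(496) = 8*sqrt(31); 4*sqrt(279) = 12*sqrt(31); sqrt(279) = 3*sqrt(31)
Combine: (8 + 12 - 3)·sqrt(31) = 17*sqrt(31)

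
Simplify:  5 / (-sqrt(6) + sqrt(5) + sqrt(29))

(-75*sqrt(5) - 5*sqrt(870) + 70*sqrt(6) + 45*sqrt(29))/102

Group as (sqrt(5) + sqrt(29)) - sqrt(6); multiply by (sqrt(5) + sqrt(29)) + sqrt(6), then rationalise the remaining surd.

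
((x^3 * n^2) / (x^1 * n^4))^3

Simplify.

x^6/n^6

Inside the bracket: x^2 * (n^-2)
Raise to the power 3: x^6 * (n^-6)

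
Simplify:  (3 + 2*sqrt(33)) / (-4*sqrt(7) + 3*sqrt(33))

Multiply numerator and denominator by 4*sqrt(7) + 3*sqrt(33).
Denominator becomes 185; numerator becomes 12*sqrt(7) + 9*sqrt(33) + 8*sqrt(231) + 198.

(12*sqrt(7) + 9*sqrt(33) + 8*sqrt(231) + 198)/185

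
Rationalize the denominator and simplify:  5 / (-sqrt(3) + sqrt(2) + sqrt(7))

Group as (sqrt(2) + sqrt(7)) - sqrt(3); multiply by (sqrt(2) + sqrt(7)) + sqrt(3), then rationalise the remaining surd.

(-3*sqrt(3) - sqrt(7) + 4*sqrt(2) + sqrt(42))/2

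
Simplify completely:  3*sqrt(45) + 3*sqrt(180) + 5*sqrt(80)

47*sqrt(5)

3*sqrt(45) = 9*sqrt(5); 3*sqrt(180) = 18*sqrt(5); 5*sqrt(80) = 20*sqrt(5)
Combine: (9 + 18 + 20)·sqrt(5) = 47*sqrt(5)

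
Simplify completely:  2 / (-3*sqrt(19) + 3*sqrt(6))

Multiply numerator and denominator by 3*sqrt(6) + 3*sqrt(19).
Denominator becomes -117; numerator becomes 6*sqrt(6) + 6*sqrt(19).

(-2*sqrt(19) - 2*sqrt(6))/39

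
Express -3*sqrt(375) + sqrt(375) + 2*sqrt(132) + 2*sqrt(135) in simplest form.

3*sqrt(375) = 15*sqrt(15); sqrt(375) = 5*sqrt(15); 2*sqrt(132) = 4*sqrt(33); 2*sqrt(135) = 6*sqrt(15)

-4*sqrt(15) + 4*sqrt(33)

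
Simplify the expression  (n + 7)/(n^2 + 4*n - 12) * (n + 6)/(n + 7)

1/(n - 2)

Factor: n^2 + 4*n - 12 = (n + 6)*(n - 2)
Cancel the common factors (n + 6), (n + 7).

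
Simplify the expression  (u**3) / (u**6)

u**(-3)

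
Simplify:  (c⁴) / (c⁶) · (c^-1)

c^(-3)

Quotient: (c^-2)
Multiply by (c^-1): add exponents.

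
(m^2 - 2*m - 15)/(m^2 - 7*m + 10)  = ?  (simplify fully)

(m + 3)/(m - 2)

Factor: m^2 - 2*m - 15 = (m - 5)*(m + 3);  m^2 - 7*m + 10 = (m - 2)*(m - 5)
Cancel the common factor (m - 5).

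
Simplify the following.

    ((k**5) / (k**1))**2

Inside the bracket: k**4
Raise to the power 2: k**8

k**8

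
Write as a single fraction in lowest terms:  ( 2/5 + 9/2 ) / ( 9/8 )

Numerator: 2/5 + 9/2 = 49/10
Denominator: 9/8 = 9/8
Divide: (49/10) · (8/9) = 196/45

196/45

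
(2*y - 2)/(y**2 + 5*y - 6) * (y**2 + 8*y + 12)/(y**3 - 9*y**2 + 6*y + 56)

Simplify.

2/(y**2 - 11*y + 28)

Factor: 2*y - 2 = 2*(y - 1);  y**2 + 5*y - 6 = (y - 1)*(y + 6);  y**2 + 8*y + 12 = (y + 6)*(y + 2);  y**3 - 9*y**2 + 6*y + 56 = (y + 2)*(y - 4)*(y - 7)
Cancel the common factors (y + 6), (y - 1), (y + 2).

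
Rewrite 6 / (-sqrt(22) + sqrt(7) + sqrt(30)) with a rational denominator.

(-30*sqrt(22) - 2*sqrt(30) + 90*sqrt(7) + 8*sqrt(1155))/205

Group as (sqrt(7) + sqrt(30)) - sqrt(22); multiply by (sqrt(7) + sqrt(30)) + sqrt(22), then rationalise the remaining surd.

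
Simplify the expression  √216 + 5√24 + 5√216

46*√6

√216 = 6*√6; 5√24 = 10*√6; 5√216 = 30*√6
Combine: (6 + 10 + 30)·√6 = 46*√6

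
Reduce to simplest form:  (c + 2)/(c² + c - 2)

1/(c - 1)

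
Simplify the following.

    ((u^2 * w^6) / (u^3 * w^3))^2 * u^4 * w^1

u^2*w^7

Inside the bracket: (u^-1) * w^3
Raise to the power 2: (u^-2) * w^6
Multiply by u^4 * w^1: add exponents.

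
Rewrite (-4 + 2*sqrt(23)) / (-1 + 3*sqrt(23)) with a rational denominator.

Multiply numerator and denominator by -3*sqrt(23) - 1.
Denominator becomes -206; numerator becomes -134 + 10*sqrt(23).

(-5*sqrt(23) + 67)/103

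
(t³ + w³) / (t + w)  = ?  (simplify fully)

Apply the sum-of-cubes factorisation and cancel (t + w).

t² - t*w + w²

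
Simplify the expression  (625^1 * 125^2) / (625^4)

625^1 = 5^4; 125^2 = 5^6; 625^4 = 5^16
Combine exponents: 5^(-6)

5^(-6)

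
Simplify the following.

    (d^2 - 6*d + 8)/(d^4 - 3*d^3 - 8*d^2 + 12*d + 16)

Factor: d^2 - 6*d + 8 = (d - 2)*(d - 4);  d^4 - 3*d^3 - 8*d^2 + 12*d + 16 = (d + 2)*(d + 1)*(d - 4)*(d - 2)
Cancel the common factors (d - 4), (d - 2).

1/(d^2 + 3*d + 2)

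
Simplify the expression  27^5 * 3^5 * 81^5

27^5 = 3^15; 3^5 = 3^5; 81^5 = 3^20
Combine exponents: 3^40

3^40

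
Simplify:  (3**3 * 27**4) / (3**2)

3**13

3**3 = 3**3; 27**4 = 3**12; 3**2 = 3**2
Combine exponents: 3**13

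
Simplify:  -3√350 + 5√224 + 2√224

13*√14

3√350 = 15*√14; 5√224 = 20*√14; 2√224 = 8*√14
Combine: (-15 + 20 + 8)·√14 = 13*√14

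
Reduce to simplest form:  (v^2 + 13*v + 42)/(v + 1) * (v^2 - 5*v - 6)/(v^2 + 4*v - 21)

(v^2 - 36)/(v - 3)

Factor: v^2 + 13*v + 42 = (v + 7)*(v + 6);  v^2 - 5*v - 6 = (v + 1)*(v - 6);  v^2 + 4*v - 21 = (v + 7)*(v - 3)
Cancel the common factors (v + 1), (v + 7).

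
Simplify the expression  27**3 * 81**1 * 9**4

27**3 = 3**9; 81**1 = 3**4; 9**4 = 3**8
Combine exponents: 3**21

3**21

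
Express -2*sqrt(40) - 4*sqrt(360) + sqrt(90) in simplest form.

-25*sqrt(10)

2*sqrt(40) = 4*sqrt(10); 4*sqrt(360) = 24*sqrt(10); sqrt(90) = 3*sqrt(10)
Combine: (-4 - 24 + 3)·sqrt(10) = -25*sqrt(10)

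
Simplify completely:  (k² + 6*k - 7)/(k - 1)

k + 7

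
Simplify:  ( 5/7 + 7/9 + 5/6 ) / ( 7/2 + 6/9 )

293/525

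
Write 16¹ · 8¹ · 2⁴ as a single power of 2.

2^11

16¹ = 2^4; 8¹ = 2^3; 2⁴ = 2^4
Combine exponents: 2^11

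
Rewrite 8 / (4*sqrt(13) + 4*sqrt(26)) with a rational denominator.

Multiply numerator and denominator by -4*sqrt(26) + 4*sqrt(13).
Denominator becomes -208; numerator becomes -32*sqrt(26) + 32*sqrt(13).

(-2*sqrt(13) + 2*sqrt(26))/13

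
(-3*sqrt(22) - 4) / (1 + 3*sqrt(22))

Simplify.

(-194 - 9*sqrt(22))/197

Multiply numerator and denominator by -3*sqrt(22) + 1.
Denominator becomes -197; numerator becomes 9*sqrt(22) + 194.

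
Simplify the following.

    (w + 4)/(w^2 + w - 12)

1/(w - 3)

Factor: w^2 + w - 12 = (w - 3)*(w + 4)
Cancel the common factor (w + 4).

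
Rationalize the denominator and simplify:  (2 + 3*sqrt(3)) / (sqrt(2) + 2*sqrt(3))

Multiply numerator and denominator by -sqrt(2) + 2*sqrt(3).
Denominator becomes 10; numerator becomes -3*sqrt(6) - 2*sqrt(2) + 4*sqrt(3) + 18.

(-3*sqrt(6) - 2*sqrt(2) + 4*sqrt(3) + 18)/10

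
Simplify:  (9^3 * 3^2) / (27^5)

3^(-7)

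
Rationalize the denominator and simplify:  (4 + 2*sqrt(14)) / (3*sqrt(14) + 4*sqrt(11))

(-42 - 6*sqrt(14) + 8*sqrt(11) + 4*sqrt(154))/25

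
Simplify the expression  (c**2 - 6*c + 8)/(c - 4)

c - 2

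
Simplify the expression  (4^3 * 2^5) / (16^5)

2^(-9)

4^3 = 2^6; 2^5 = 2^5; 16^5 = 2^20
Combine exponents: 2^(-9)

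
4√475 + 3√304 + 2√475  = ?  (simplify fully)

42*√19

4√475 = 20*√19; 3√304 = 12*√19; 2√475 = 10*√19
Combine: (20 + 12 + 10)·√19 = 42*√19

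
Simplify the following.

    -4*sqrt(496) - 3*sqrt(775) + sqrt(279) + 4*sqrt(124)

-20*sqrt(31)

4*sqrt(496) = 16*sqrt(31); 3*sqrt(775) = 15*sqrt(31); sqrt(279) = 3*sqrt(31); 4*sqrt(124) = 8*sqrt(31)
Combine: (-16 - 15 + 3 + 8)·sqrt(31) = -20*sqrt(31)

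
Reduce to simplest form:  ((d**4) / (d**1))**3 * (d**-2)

Inside the bracket: d**3
Raise to the power 3: d**9
Multiply by (d**-2): add exponents.

d**7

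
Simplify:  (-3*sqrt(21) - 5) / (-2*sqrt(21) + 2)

(2*sqrt(21) + 17)/10

Multiply numerator and denominator by 2 + 2*sqrt(21).
Denominator becomes -80; numerator becomes -136 - 16*sqrt(21).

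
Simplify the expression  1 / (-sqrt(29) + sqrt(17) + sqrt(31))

(-19*sqrt(29) + 15*sqrt(31) + 43*sqrt(17) + 2*sqrt(15283))/1747

Group as (sqrt(17) + sqrt(31)) - sqrt(29); multiply by (sqrt(17) + sqrt(31)) + sqrt(29), then rationalise the remaining surd.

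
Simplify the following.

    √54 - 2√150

-7*√6

√54 = 3*√6; 2√150 = 10*√6
Combine: (3 - 10)·√6 = -7*√6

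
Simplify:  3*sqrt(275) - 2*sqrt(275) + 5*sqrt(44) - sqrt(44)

13*sqrt(11)

3*sqrt(275) = 15*sqrt(11); 2*sqrt(275) = 10*sqrt(11); 5*sqrt(44) = 10*sqrt(11); sqrt(44) = 2*sqrt(11)
Combine: (15 - 10 + 10 - 2)·sqrt(11) = 13*sqrt(11)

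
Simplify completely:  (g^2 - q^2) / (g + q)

Factor g^2 - q^2 and cancel (g + q).

g - q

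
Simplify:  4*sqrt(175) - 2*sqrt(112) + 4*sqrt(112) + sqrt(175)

4*sqrt(175) = 20*sqrt(7); 2*sqrt(112) = 8*sqrt(7); 4*sqrt(112) = 16*sqrt(7); sqrt(175) = 5*sqrt(7)
Combine: (20 - 8 + 16 + 5)·sqrt(7) = 33*sqrt(7)

33*sqrt(7)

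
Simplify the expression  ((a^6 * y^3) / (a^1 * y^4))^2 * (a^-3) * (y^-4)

a^7/y^6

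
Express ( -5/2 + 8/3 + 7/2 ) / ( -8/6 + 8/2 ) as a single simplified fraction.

11/8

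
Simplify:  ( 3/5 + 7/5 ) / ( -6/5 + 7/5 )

10

Numerator: 3/5 + 7/5 = 2
Denominator: -6/5 + 7/5 = 1/5
Divide: (2) · (5) = 10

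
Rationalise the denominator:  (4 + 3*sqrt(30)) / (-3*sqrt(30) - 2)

(-131 - 3*sqrt(30))/133

Multiply numerator and denominator by -2 + 3*sqrt(30).
Denominator becomes -266; numerator becomes 6*sqrt(30) + 262.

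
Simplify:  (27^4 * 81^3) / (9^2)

3^20

27^4 = 3^12; 81^3 = 3^12; 9^2 = 3^4
Combine exponents: 3^20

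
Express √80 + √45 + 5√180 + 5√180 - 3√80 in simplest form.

√80 = 4*√5; √45 = 3*√5; 5√180 = 30*√5; 5√180 = 30*√5; 3√80 = 12*√5
Combine: (4 + 3 + 30 + 30 - 12)·√5 = 55*√5

55*√5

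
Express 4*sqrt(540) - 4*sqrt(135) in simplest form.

4*sqrt(540) = 24*sqrt(15); 4*sqrt(135) = 12*sqrt(15)
Combine: (24 - 12)·sqrt(15) = 12*sqrt(15)

12*sqrt(15)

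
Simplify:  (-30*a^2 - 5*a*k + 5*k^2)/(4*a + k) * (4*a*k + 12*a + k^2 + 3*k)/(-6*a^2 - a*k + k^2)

5*k + 15

Factor: -30*a^2 - 5*a*k + 5*k^2 = 5*(2*a + k)*(-3*a + k);  4*a*k + 12*a + k^2 + 3*k = (k + 3)*(4*a + k);  -6*a^2 - a*k + k^2 = (2*a + k)*(-3*a + k)
Cancel the common factors (-3*a + k), (2*a + k), (4*a + k).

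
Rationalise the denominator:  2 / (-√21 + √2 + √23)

(-2*√21 + 21*√2 + √966)/42

Group as (√2 + √23) - √21; multiply by (√2 + √23) + √21, then rationalise the remaining surd.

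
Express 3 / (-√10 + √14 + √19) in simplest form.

(-69*√10 + 15*√19 + 45*√14 + 12*√665)/535

Group as (√14 + √19) - √10; multiply by (√14 + √19) + √10, then rationalise the remaining surd.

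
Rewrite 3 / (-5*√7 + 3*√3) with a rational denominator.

(-15*√7 - 9*√3)/148

Multiply numerator and denominator by 3*√3 + 5*√7.
Denominator becomes -148; numerator becomes 9*√3 + 15*√7.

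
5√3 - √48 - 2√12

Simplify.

-3*√3

5√3 = 5*√3; √48 = 4*√3; 2√12 = 4*√3
Combine: (5 - 4 - 4)·√3 = -3*√3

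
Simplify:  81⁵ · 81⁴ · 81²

3^44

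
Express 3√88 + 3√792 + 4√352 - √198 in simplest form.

3√88 = 6*√22; 3√792 = 18*√22; 4√352 = 16*√22; √198 = 3*√22
Combine: (6 + 18 + 16 - 3)·√22 = 37*√22

37*√22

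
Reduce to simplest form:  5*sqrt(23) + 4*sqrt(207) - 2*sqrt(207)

11*sqrt(23)

5*sqrt(23) = 5*sqrt(23); 4*sqrt(207) = 12*sqrt(23); 2*sqrt(207) = 6*sqrt(23)
Combine: (5 + 12 - 6)·sqrt(23) = 11*sqrt(23)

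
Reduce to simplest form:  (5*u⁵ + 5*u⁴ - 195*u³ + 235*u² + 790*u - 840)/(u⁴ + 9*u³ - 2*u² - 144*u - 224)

(5*u² - 20*u + 15)/(u + 4)

Factor: 5*u⁵ + 5*u⁴ - 195*u³ + 235*u² + 790*u - 840 = 5·(u - 1)·(u - 3)·(u + 2)·(u - 4)·(u + 7);  u⁴ + 9*u³ - 2*u² - 144*u - 224 = (u + 7)·(u + 2)·(u + 4)·(u - 4)
Cancel the common factors (u + 2), (u + 7), (u - 4).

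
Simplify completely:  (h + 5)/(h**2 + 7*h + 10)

Factor: h**2 + 7*h + 10 = (h + 5)*(h + 2)
Cancel the common factor (h + 5).

1/(h + 2)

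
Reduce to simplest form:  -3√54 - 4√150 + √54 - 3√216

-44*√6

3√54 = 9*√6; 4√150 = 20*√6; √54 = 3*√6; 3√216 = 18*√6
Combine: (-9 - 20 + 3 - 18)·√6 = -44*√6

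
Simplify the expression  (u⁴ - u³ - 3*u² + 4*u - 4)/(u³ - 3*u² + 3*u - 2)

u + 2

Factor: u⁴ - u³ - 3*u² + 4*u - 4 = (u - 2)·(u + 2)·(u² - u + 1);  u³ - 3*u² + 3*u - 2 = (u - 2)·(u² - u + 1)
Cancel the common factors (u² - u + 1), (u - 2).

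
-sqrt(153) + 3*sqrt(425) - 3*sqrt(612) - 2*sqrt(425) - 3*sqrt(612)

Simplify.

-34*sqrt(17)

sqrt(153) = 3*sqrt(17); 3*sqrt(425) = 15*sqrt(17); 3*sqrt(612) = 18*sqrt(17); 2*sqrt(425) = 10*sqrt(17); 3*sqrt(612) = 18*sqrt(17)
Combine: (-3 + 15 - 18 - 10 - 18)·sqrt(17) = -34*sqrt(17)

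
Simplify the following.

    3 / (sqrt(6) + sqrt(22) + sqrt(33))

(-396 - 15*sqrt(33) + 51*sqrt(22) + 147*sqrt(6))/503

Group as (sqrt(22) + sqrt(33)) + sqrt(6); multiply by (sqrt(22) + sqrt(33)) - sqrt(6), then rationalise the remaining surd.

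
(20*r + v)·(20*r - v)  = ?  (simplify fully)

Product of conjugates: (P+Q)(P-Q) = P^2 - Q^2.

400*r² - v²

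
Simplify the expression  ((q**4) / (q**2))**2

Inside the bracket: q**2
Raise to the power 2: q**4

q**4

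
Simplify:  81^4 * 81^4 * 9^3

81^4 = 3^16; 81^4 = 3^16; 9^3 = 3^6
Combine exponents: 3^38

3^38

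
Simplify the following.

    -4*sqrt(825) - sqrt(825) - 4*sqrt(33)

-29*sqrt(33)

4*sqrt(825) = 20*sqrt(33); sqrt(825) = 5*sqrt(33); 4*sqrt(33) = 4*sqrt(33)
Combine: (-20 - 5 - 4)·sqrt(33) = -29*sqrt(33)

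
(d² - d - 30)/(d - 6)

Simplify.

Factor: d² - d - 30 = (d - 6)·(d + 5)
Cancel the common factor (d - 6).

d + 5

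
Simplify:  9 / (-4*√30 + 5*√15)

(-12*√30 - 15*√15)/35

Multiply numerator and denominator by 5*√15 + 4*√30.
Denominator becomes -105; numerator becomes 45*√15 + 36*√30.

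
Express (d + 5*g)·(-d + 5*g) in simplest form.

-d² + 25*g²

(5*g)^2 - (d)^2 = -d² + 25*g².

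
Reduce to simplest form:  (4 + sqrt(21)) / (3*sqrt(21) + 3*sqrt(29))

Multiply numerator and denominator by -3*sqrt(29) + 3*sqrt(21).
Denominator becomes -72; numerator becomes -3*sqrt(609) - 12*sqrt(29) + 12*sqrt(21) + 63.

(-21 - 4*sqrt(21) + 4*sqrt(29) + sqrt(609))/24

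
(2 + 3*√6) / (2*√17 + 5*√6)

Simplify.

(-3*√102 - 2*√17 + 5*√6 + 45)/41

Multiply numerator and denominator by -2*√17 + 5*√6.
Denominator becomes 82; numerator becomes -6*√102 - 4*√17 + 10*√6 + 90.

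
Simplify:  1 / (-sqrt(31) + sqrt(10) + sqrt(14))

Group as (sqrt(10) + sqrt(14)) - sqrt(31); multiply by (sqrt(10) + sqrt(14)) + sqrt(31), then rationalise the remaining surd.

(7*sqrt(31) + 27*sqrt(14) + 35*sqrt(10) + 4*sqrt(1085))/511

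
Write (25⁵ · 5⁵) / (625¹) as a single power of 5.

5^11

25⁵ = 5^10; 5⁵ = 5^5; 625¹ = 5^4
Combine exponents: 5^11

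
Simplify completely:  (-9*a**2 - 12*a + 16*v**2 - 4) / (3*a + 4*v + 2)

-3*a + 4*v - 2

-9*a**2 - 12*a + 16*v**2 - 4 factors as (-3*a + 4*v - 2)*(3*a + 4*v + 2).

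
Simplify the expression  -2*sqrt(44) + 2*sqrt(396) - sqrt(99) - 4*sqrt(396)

2*sqrt(44) = 4*sqrt(11); 2*sqrt(396) = 12*sqrt(11); sqrt(99) = 3*sqrt(11); 4*sqrt(396) = 24*sqrt(11)
Combine: (-4 + 12 - 3 - 24)·sqrt(11) = -19*sqrt(11)

-19*sqrt(11)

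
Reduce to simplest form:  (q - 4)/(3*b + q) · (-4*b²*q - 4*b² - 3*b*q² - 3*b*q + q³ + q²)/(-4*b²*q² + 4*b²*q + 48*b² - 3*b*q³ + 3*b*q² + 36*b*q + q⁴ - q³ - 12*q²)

(q + 1)/(3*b*q + 9*b + q² + 3*q)

Factor: -4*b²*q - 4*b² - 3*b*q² - 3*b*q + q³ + q² = (b + q)·(q + 1)·(-4*b + q);  -4*b²*q² + 4*b²*q + 48*b² - 3*b*q³ + 3*b*q² + 36*b*q + q⁴ - q³ - 12*q² = (q - 4)·(b + q)·(-4*b + q)·(q + 3)
Cancel the common factors (-4*b + q), (b + q), (q - 4).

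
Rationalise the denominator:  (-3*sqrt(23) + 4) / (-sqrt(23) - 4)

Multiply numerator and denominator by -4 + sqrt(23).
Denominator becomes -7; numerator becomes -85 + 16*sqrt(23).

(-16*sqrt(23) + 85)/7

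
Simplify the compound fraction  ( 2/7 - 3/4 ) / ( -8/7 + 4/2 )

Numerator: 2/7 - 3/4 = -13/28
Denominator: -8/7 + 4/2 = 6/7
Divide: (-13/28) · (7/6) = -13/24

-13/24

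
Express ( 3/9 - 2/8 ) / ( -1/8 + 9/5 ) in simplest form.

Numerator: 3/9 - 2/8 = 1/12
Denominator: -1/8 + 9/5 = 67/40
Divide: (1/12) · (40/67) = 10/201

10/201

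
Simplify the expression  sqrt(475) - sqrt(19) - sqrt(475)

-sqrt(19)

sqrt(475) = 5*sqrt(19); sqrt(19) = sqrt(19); sqrt(475) = 5*sqrt(19)
Combine: (5 - 1 - 5)·sqrt(19) = -sqrt(19)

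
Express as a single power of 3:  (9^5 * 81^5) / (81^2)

9^5 = 3^10; 81^5 = 3^20; 81^2 = 3^8
Combine exponents: 3^22

3^22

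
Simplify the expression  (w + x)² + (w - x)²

2*w² + 2*x²

Write as f(w,x) + f(w,-x) and expand.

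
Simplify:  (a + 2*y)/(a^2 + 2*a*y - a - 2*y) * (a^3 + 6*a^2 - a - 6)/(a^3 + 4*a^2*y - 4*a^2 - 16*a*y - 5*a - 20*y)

(a + 6)/(a^2 + 4*a*y - 5*a - 20*y)

Factor: a^2 + 2*a*y - a - 2*y = (a - 1)*(a + 2*y);  a^3 + 6*a^2 - a - 6 = (a - 1)*(a + 1)*(a + 6);  a^3 + 4*a^2*y - 4*a^2 - 16*a*y - 5*a - 20*y = (a + 4*y)*(a + 1)*(a - 5)
Cancel the common factors (a - 1), (a + 2*y), (a + 1).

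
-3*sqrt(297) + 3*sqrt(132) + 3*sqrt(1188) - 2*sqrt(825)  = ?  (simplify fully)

3*sqrt(297) = 9*sqrt(33); 3*sqrt(132) = 6*sqrt(33); 3*sqrt(1188) = 18*sqrt(33); 2*sqrt(825) = 10*sqrt(33)
Combine: (-9 + 6 + 18 - 10)·sqrt(33) = 5*sqrt(33)

5*sqrt(33)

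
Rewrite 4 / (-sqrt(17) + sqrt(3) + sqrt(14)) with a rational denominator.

Group as (sqrt(3) + sqrt(14)) - sqrt(17); multiply by (sqrt(3) + sqrt(14)) + sqrt(17), then rationalise the remaining surd.

(3*sqrt(14) + 14*sqrt(3) + sqrt(714))/21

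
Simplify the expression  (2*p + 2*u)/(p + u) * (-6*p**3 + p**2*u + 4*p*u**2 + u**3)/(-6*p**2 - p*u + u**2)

(6*p**2 - 4*p*u - 2*u**2)/(3*p - u)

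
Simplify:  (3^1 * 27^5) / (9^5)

3^1 = 3^1; 27^5 = 3^15; 9^5 = 3^10
Combine exponents: 3^6

3^6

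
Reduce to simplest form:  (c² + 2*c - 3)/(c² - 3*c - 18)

(c - 1)/(c - 6)

Factor: c² + 2*c - 3 = (c - 1)·(c + 3);  c² - 3*c - 18 = (c + 3)·(c - 6)
Cancel the common factor (c + 3).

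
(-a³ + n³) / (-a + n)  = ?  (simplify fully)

n^3 - a^3 = (-a + n)(a² + a*n + n²).

a² + a*n + n²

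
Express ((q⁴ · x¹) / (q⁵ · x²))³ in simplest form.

1/(q³*x³)

Inside the bracket: (q^-1) · (x^-1)
Raise to the power 3: (q^-3) · (x^-3)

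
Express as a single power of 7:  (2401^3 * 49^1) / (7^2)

2401^3 = 7^12; 49^1 = 7^2; 7^2 = 7^2
Combine exponents: 7^12

7^12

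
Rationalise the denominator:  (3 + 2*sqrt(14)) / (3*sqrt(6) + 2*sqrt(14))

(-12*sqrt(21) - 9*sqrt(6) + 6*sqrt(14) + 56)/2

Multiply numerator and denominator by -3*sqrt(6) + 2*sqrt(14).
Denominator becomes 2; numerator becomes -12*sqrt(21) - 9*sqrt(6) + 6*sqrt(14) + 56.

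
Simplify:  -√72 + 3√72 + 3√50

√72 = 6*√2; 3√72 = 18*√2; 3√50 = 15*√2
Combine: (-6 + 18 + 15)·√2 = 27*√2

27*√2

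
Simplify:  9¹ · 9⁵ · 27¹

3^15

9¹ = 3^2; 9⁵ = 3^10; 27¹ = 3^3
Combine exponents: 3^15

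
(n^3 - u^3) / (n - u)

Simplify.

n^2 + n*u + u^2

Apply the difference-of-cubes factorisation and cancel (n - u).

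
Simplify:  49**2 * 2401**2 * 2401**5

49**2 = 7**4; 2401**2 = 7**8; 2401**5 = 7**20
Combine exponents: 7**32

7**32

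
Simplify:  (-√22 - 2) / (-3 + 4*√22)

(-94 - 11*√22)/343

Multiply numerator and denominator by -4*√22 - 3.
Denominator becomes -343; numerator becomes 11*√22 + 94.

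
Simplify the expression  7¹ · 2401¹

7^5

7¹ = 7^1; 2401¹ = 7^4
Combine exponents: 7^5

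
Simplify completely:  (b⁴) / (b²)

Quotient: b²

b²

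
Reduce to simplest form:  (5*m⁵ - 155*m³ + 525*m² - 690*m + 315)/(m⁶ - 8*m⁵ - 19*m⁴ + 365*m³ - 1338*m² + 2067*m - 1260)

Factor: 5*m⁵ - 155*m³ + 525*m² - 690*m + 315 = 5·(m + 7)·(m - 3)·(m - 1)·(m² - 3*m + 3);  m⁶ - 8*m⁵ - 19*m⁴ + 365*m³ - 1338*m² + 2067*m - 1260 = (m² - 3*m + 3)·(m - 5)·(m + 7)·(m - 3)·(m - 4)
Cancel the common factors (m² - 3*m + 3), (m + 7), (m - 3).

(5*m - 5)/(m² - 9*m + 20)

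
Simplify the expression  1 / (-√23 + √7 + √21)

Group as (√7 + √21) - √23; multiply by (√7 + √21) + √23, then rationalise the remaining surd.

(-5*√23 + 9*√21 + 37*√7 + 14*√69)/563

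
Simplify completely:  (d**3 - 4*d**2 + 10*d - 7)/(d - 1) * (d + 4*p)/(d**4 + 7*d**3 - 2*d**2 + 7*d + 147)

Factor: d**3 - 4*d**2 + 10*d - 7 = (d**2 - 3*d + 7)*(d - 1);  d**4 + 7*d**3 - 2*d**2 + 7*d + 147 = (d**2 - 3*d + 7)*(d + 3)*(d + 7)
Cancel the common factors (d**2 - 3*d + 7), (d - 1).

(d + 4*p)/(d**2 + 10*d + 21)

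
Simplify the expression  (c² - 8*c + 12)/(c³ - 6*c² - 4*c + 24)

1/(c + 2)

Factor: c² - 8*c + 12 = (c - 6)·(c - 2);  c³ - 6*c² - 4*c + 24 = (c + 2)·(c - 6)·(c - 2)
Cancel the common factors (c - 6), (c - 2).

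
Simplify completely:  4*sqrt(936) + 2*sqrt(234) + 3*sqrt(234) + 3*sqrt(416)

4*sqrt(936) = 24*sqrt(26); 2*sqrt(234) = 6*sqrt(26); 3*sqrt(234) = 9*sqrt(26); 3*sqrt(416) = 12*sqrt(26)
Combine: (24 + 6 + 9 + 12)·sqrt(26) = 51*sqrt(26)

51*sqrt(26)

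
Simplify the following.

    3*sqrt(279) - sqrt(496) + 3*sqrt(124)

3*sqrt(279) = 9*sqrt(31); sqrt(496) = 4*sqrt(31); 3*sqrt(124) = 6*sqrt(31)
Combine: (9 - 4 + 6)·sqrt(31) = 11*sqrt(31)

11*sqrt(31)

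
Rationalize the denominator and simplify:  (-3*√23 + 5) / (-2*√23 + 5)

Multiply numerator and denominator by 5 + 2*√23.
Denominator becomes -67; numerator becomes -113 - 5*√23.

(5*√23 + 113)/67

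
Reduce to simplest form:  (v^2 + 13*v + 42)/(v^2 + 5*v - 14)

Factor: v^2 + 13*v + 42 = (v + 7)*(v + 6);  v^2 + 5*v - 14 = (v - 2)*(v + 7)
Cancel the common factor (v + 7).

(v + 6)/(v - 2)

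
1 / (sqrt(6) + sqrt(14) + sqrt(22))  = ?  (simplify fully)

(-2*sqrt(462) - sqrt(22) + 7*sqrt(14) + 15*sqrt(6))/166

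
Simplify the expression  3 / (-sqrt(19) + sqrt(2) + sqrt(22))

(-15*sqrt(19) - 3*sqrt(22) + 117*sqrt(2) + 12*sqrt(209))/151

Group as (sqrt(2) + sqrt(22)) - sqrt(19); multiply by (sqrt(2) + sqrt(22)) + sqrt(19), then rationalise the remaining surd.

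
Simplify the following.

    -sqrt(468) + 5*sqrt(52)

4*sqrt(13)

sqrt(468) = 6*sqrt(13); 5*sqrt(52) = 10*sqrt(13)
Combine: (-6 + 10)·sqrt(13) = 4*sqrt(13)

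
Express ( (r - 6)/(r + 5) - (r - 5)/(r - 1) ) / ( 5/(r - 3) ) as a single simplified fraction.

(-7*r^2 + 52*r - 93)/(5*r^2 + 20*r - 25)

Numerator: (r - 6)/(r + 5) - (r - 5)/(r - 1) = (-7*r + 31)/(r^2 + 4*r - 5)
Denominator: 5/(r - 3) = 5/(r - 3)
Divide: ((-7*r + 31)/(r^2 + 4*r - 5)) · (r/5 - 3/5) = (-7*r^2 + 52*r - 93)/(5*r^2 + 20*r - 25)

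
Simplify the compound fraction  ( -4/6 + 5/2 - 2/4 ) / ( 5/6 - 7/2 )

-1/2

Numerator: -4/6 + 5/2 - 2/4 = 4/3
Denominator: 5/6 - 7/2 = -8/3
Divide: (4/3) · (-3/8) = -1/2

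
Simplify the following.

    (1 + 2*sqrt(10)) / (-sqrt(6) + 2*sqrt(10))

(sqrt(6) + 2*sqrt(10) + 4*sqrt(15) + 40)/34

Multiply numerator and denominator by sqrt(6) + 2*sqrt(10).
Denominator becomes 34; numerator becomes sqrt(6) + 2*sqrt(10) + 4*sqrt(15) + 40.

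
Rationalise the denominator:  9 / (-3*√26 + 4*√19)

Multiply numerator and denominator by 3*√26 + 4*√19.
Denominator becomes 70; numerator becomes 27*√26 + 36*√19.

(27*√26 + 36*√19)/70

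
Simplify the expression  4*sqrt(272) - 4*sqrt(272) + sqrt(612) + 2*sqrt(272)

4*sqrt(272) = 16*sqrt(17); 4*sqrt(272) = 16*sqrt(17); sqrt(612) = 6*sqrt(17); 2*sqrt(272) = 8*sqrt(17)
Combine: (16 - 16 + 6 + 8)·sqrt(17) = 14*sqrt(17)

14*sqrt(17)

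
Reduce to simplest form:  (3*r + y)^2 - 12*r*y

Expand the square and combine the 12*r*y term.

(3*r - y)^2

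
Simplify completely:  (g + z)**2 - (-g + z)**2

Binomially expand both and collect terms in z, g.

4*g*z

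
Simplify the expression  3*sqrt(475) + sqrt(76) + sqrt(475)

3*sqrt(475) = 15*sqrt(19); sqrt(76) = 2*sqrt(19); sqrt(475) = 5*sqrt(19)
Combine: (15 + 2 + 5)·sqrt(19) = 22*sqrt(19)

22*sqrt(19)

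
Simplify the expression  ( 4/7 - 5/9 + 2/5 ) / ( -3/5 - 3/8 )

Numerator: 4/7 - 5/9 + 2/5 = 131/315
Denominator: -3/5 - 3/8 = -39/40
Divide: (131/315) · (-40/39) = -1048/2457

-1048/2457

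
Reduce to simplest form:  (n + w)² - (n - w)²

Only the odd-power cross terms survive.

4*n*w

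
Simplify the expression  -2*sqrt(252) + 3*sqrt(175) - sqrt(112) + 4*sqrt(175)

19*sqrt(7)

2*sqrt(252) = 12*sqrt(7); 3*sqrt(175) = 15*sqrt(7); sqrt(112) = 4*sqrt(7); 4*sqrt(175) = 20*sqrt(7)
Combine: (-12 + 15 - 4 + 20)·sqrt(7) = 19*sqrt(7)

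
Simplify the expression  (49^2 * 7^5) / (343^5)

49^2 = 7^4; 7^5 = 7^5; 343^5 = 7^15
Combine exponents: 7^(-6)

7^(-6)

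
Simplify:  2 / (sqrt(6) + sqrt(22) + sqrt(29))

Group as (sqrt(22) + sqrt(29)) + sqrt(6); multiply by (sqrt(22) + sqrt(29)) - sqrt(6), then rationalise the remaining surd.

(-8*sqrt(957) - 2*sqrt(29) + 26*sqrt(22) + 90*sqrt(6))/527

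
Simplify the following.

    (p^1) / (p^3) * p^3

p

Quotient: (p^-2)
Multiply by p^3: add exponents.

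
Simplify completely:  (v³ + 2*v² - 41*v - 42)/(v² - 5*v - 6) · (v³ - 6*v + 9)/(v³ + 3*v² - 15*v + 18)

Factor: v³ + 2*v² - 41*v - 42 = (v - 6)·(v + 1)·(v + 7);  v² - 5*v - 6 = (v - 6)·(v + 1);  v³ - 6*v + 9 = (v² - 3*v + 3)·(v + 3);  v³ + 3*v² - 15*v + 18 = (v + 6)·(v² - 3*v + 3)
Cancel the common factors (v² - 3*v + 3), (v - 6), (v + 1).

(v² + 10*v + 21)/(v + 6)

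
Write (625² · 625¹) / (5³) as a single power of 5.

625² = 5^8; 625¹ = 5^4; 5³ = 5^3
Combine exponents: 5^9

5^9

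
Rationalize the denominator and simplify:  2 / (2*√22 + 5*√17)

Multiply numerator and denominator by -5*√17 + 2*√22.
Denominator becomes -337; numerator becomes -10*√17 + 4*√22.

(-4*√22 + 10*√17)/337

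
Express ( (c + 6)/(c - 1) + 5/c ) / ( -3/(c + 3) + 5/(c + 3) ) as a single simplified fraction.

Numerator: (c + 6)/(c - 1) + 5/c = (c^2 + 11*c - 5)/(c^2 - c)
Denominator: -3/(c + 3) + 5/(c + 3) = 2/(c + 3)
Divide: ((c^2 + 11*c - 5)/(c^2 - c)) · (c/2 + 3/2) = (c^3 + 14*c^2 + 28*c - 15)/(2*c^2 - 2*c)

(c^3 + 14*c^2 + 28*c - 15)/(2*c^2 - 2*c)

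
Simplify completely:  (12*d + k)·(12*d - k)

144*d² - k²

(12*d)^2 - (k)^2 = 144*d² - k².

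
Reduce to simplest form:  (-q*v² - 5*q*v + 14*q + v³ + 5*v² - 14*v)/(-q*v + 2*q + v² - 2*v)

Factor: -q*v² - 5*q*v + 14*q + v³ + 5*v² - 14*v = (v - 2)·(v + 7)·(-q + v);  -q*v + 2*q + v² - 2*v = (v - 2)·(-q + v)
Cancel the common factors (-q + v), (v - 2).

v + 7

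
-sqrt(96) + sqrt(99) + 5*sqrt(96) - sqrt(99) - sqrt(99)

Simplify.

-3*sqrt(11) + 16*sqrt(6)

sqrt(96) = 4*sqrt(6); sqrt(99) = 3*sqrt(11); 5*sqrt(96) = 20*sqrt(6); sqrt(99) = 3*sqrt(11); sqrt(99) = 3*sqrt(11)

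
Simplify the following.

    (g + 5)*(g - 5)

Product of conjugates: (P+Q)(P-Q) = P**2 - Q**2.

g**2 - 25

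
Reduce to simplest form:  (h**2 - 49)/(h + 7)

h - 7

Factor: h**2 - 49 = (h + 7)*(h - 7)
Cancel the common factor (h + 7).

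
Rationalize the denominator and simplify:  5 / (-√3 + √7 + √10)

(-35*√3 + 15*√7 + 5*√210)/42

Group as (√7 + √10) - √3; multiply by (√7 + √10) + √3, then rationalise the remaining surd.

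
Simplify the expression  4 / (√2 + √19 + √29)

(-√1102 - 4*√29 + 6*√19 + 23*√2)/11

Group as (√2 + √29) + √19; multiply by (√2 + √29) - √19, then rationalise the remaining surd.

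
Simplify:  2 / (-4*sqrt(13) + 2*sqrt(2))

Multiply numerator and denominator by 2*sqrt(2) + 4*sqrt(13).
Denominator becomes -200; numerator becomes 4*sqrt(2) + 8*sqrt(13).

(-2*sqrt(13) - sqrt(2))/50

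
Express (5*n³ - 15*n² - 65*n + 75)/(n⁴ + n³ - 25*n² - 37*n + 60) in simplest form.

Factor: 5*n³ - 15*n² - 65*n + 75 = 5·(n + 3)·(n - 1)·(n - 5);  n⁴ + n³ - 25*n² - 37*n + 60 = (n - 1)·(n + 3)·(n + 4)·(n - 5)
Cancel the common factors (n - 1), (n - 5), (n + 3).

5/(n + 4)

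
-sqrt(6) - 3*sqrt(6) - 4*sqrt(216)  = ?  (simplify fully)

-28*sqrt(6)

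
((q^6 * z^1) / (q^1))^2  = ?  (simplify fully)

q^10*z^2

Inside the bracket: q^5 * z^1
Raise to the power 2: q^10 * z^2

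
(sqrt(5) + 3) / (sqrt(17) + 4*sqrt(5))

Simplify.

Multiply numerator and denominator by -sqrt(17) + 4*sqrt(5).
Denominator becomes 63; numerator becomes -3*sqrt(17) - sqrt(85) + 20 + 12*sqrt(5).

(-3*sqrt(17) - sqrt(85) + 20 + 12*sqrt(5))/63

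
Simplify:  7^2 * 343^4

7^2 = 7^2; 343^4 = 7^12
Combine exponents: 7^14

7^14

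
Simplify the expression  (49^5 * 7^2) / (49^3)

7^6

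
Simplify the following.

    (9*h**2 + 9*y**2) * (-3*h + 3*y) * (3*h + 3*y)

-81*h**4 + 81*y**4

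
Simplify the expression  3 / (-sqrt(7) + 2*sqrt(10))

(sqrt(7) + 2*sqrt(10))/11

Multiply numerator and denominator by sqrt(7) + 2*sqrt(10).
Denominator becomes 33; numerator becomes 3*sqrt(7) + 6*sqrt(10).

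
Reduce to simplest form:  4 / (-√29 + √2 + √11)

Group as (√2 + √11) - √29; multiply by (√2 + √11) + √29, then rationalise the remaining surd.

(-8*√29 - 10*√11 - 19*√2 - √638)/21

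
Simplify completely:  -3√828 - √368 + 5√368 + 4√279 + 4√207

10*√23 + 12*√31

3√828 = 18*√23; √368 = 4*√23; 5√368 = 20*√23; 4√279 = 12*√31; 4√207 = 12*√23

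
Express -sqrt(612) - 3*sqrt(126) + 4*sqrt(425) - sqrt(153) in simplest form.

sqrt(612) = 6*sqrt(17); 3*sqrt(126) = 9*sqrt(14); 4*sqrt(425) = 20*sqrt(17); sqrt(153) = 3*sqrt(17)

-9*sqrt(14) + 11*sqrt(17)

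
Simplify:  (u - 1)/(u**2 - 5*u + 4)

Factor: u**2 - 5*u + 4 = (u - 4)*(u - 1)
Cancel the common factor (u - 1).

1/(u - 4)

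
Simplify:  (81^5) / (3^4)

3^16

81^5 = 3^20; 3^4 = 3^4
Combine exponents: 3^16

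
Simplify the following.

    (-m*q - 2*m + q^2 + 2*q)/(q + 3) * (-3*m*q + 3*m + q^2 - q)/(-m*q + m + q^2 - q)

Factor: -m*q - 2*m + q^2 + 2*q = (q + 2)*(-m + q);  -3*m*q + 3*m + q^2 - q = (-3*m + q)*(q - 1);  -m*q + m + q^2 - q = (-m + q)*(q - 1)
Cancel the common factors (-m + q), (q - 1).

(-3*m*q - 6*m + q^2 + 2*q)/(q + 3)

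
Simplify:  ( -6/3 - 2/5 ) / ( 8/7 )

Numerator: -6/3 - 2/5 = -12/5
Denominator: 8/7 = 8/7
Divide: (-12/5) · (7/8) = -21/10

-21/10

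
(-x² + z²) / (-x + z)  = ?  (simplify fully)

x + z

-x² + z² factors as -(x - z)*(x + z).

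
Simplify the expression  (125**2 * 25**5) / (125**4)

5**4

125**2 = 5**6; 25**5 = 5**10; 125**4 = 5**12
Combine exponents: 5**4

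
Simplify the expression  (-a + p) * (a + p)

-a^2 + p^2

(p+a)(p-a) = -a^2 + p^2.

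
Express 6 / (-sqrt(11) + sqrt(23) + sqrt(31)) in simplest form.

Group as (sqrt(23) + sqrt(31)) - sqrt(11); multiply by (sqrt(23) + sqrt(31)) + sqrt(11), then rationalise the remaining surd.

(-258*sqrt(11) + 18*sqrt(31) + 114*sqrt(23) + 12*sqrt(7843))/1003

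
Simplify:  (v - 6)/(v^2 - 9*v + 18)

1/(v - 3)

Factor: v^2 - 9*v + 18 = (v - 6)*(v - 3)
Cancel the common factor (v - 6).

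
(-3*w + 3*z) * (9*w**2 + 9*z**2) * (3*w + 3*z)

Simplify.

((3*z)+(3*w))((3*z)-(3*w)) = -9*w**2 + 9*z**2; continue pairing.

-81*w**4 + 81*z**4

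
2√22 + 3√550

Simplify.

17*√22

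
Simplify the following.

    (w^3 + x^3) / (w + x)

Factor as (a+b)(a^2-ab+b^2) with a=x, b=w.

w^2 - w*x + x^2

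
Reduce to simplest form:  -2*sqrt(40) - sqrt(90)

2*sqrt(40) = 4*sqrt(10); sqrt(90) = 3*sqrt(10)
Combine: (-4 - 3)·sqrt(10) = -7*sqrt(10)

-7*sqrt(10)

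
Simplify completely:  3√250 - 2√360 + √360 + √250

3√250 = 15*√10; 2√360 = 12*√10; √360 = 6*√10; √250 = 5*√10
Combine: (15 - 12 + 6 + 5)·√10 = 14*√10

14*√10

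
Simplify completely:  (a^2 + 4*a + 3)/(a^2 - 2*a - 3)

(a + 3)/(a - 3)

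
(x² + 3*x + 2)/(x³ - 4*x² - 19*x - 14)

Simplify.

1/(x - 7)

Factor: x² + 3*x + 2 = (x + 1)·(x + 2);  x³ - 4*x² - 19*x - 14 = (x + 1)·(x + 2)·(x - 7)
Cancel the common factors (x + 2), (x + 1).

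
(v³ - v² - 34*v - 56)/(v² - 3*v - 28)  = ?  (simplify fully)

v + 2

Factor: v³ - v² - 34*v - 56 = (v - 7)·(v + 2)·(v + 4);  v² - 3*v - 28 = (v + 4)·(v - 7)
Cancel the common factors (v - 7), (v + 4).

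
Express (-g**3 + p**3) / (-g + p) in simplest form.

Factor as (a-b)(a**2+ab+b**2) with a=p, b=g.

g**2 + g*p + p**2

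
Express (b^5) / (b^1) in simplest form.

Quotient: b^4

b^4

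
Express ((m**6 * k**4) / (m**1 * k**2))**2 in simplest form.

Inside the bracket: m**5 * k**2
Raise to the power 2: m**10 * k**4

k**4*m**10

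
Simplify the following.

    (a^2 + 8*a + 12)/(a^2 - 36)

(a + 2)/(a - 6)

Factor: a^2 + 8*a + 12 = (a + 2)*(a + 6);  a^2 - 36 = (a + 6)*(a - 6)
Cancel the common factor (a + 6).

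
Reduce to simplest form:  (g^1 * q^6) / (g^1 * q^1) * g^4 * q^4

g^4*q^9

Quotient: q^5
Multiply by g^4 * q^4: add exponents.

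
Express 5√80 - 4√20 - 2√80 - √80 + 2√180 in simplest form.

12*√5

5√80 = 20*√5; 4√20 = 8*√5; 2√80 = 8*√5; √80 = 4*√5; 2√180 = 12*√5
Combine: (20 - 8 - 8 - 4 + 12)·√5 = 12*√5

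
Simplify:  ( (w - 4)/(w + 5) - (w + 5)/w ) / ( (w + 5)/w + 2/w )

Numerator: (w - 4)/(w + 5) - (w + 5)/w = (-14*w - 25)/(w**2 + 5*w)
Denominator: (w + 5)/w + 2/w = (w + 7)/w
Divide: ((-14*w - 25)/(w**2 + 5*w)) · (w/(w + 7)) = (-14*w - 25)/(w**2 + 12*w + 35)

(-14*w - 25)/(w**2 + 12*w + 35)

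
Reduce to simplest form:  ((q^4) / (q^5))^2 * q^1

1/q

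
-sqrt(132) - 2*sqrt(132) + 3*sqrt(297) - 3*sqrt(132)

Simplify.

-3*sqrt(33)

sqrt(132) = 2*sqrt(33); 2*sqrt(132) = 4*sqrt(33); 3*sqrt(297) = 9*sqrt(33); 3*sqrt(132) = 6*sqrt(33)
Combine: (-2 - 4 + 9 - 6)·sqrt(33) = -3*sqrt(33)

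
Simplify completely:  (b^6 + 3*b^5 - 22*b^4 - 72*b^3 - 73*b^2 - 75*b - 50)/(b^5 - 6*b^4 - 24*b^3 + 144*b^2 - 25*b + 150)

(b^2 + 3*b + 2)/(b - 6)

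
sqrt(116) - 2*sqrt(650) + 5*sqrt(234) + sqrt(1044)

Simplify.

5*sqrt(26) + 8*sqrt(29)

sqrt(116) = 2*sqrt(29); 2*sqrt(650) = 10*sqrt(26); 5*sqrt(234) = 15*sqrt(26); sqrt(1044) = 6*sqrt(29)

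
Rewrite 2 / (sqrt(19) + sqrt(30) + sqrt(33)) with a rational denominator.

Group as (sqrt(19) + sqrt(30)) + sqrt(33); multiply by (sqrt(19) + sqrt(30)) - sqrt(33), then rationalise the remaining surd.

(-3*sqrt(2090) + 8*sqrt(33) + 11*sqrt(30) + 22*sqrt(19))/506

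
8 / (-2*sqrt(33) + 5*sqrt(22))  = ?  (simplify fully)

(8*sqrt(33) + 20*sqrt(22))/209

Multiply numerator and denominator by 2*sqrt(33) + 5*sqrt(22).
Denominator becomes 418; numerator becomes 16*sqrt(33) + 40*sqrt(22).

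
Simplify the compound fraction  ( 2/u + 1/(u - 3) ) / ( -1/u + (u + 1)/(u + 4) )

Numerator: 2/u + 1/(u - 3) = (3*u - 6)/(u^2 - 3*u)
Denominator: -1/u + (u + 1)/(u + 4) = (u^2 - 4)/(u^2 + 4*u)
Divide: ((3*u - 6)/(u^2 - 3*u)) · ((u^2 + 4*u)/(u^2 - 4)) = (3*u + 12)/(u^2 - u - 6)

(3*u + 12)/(u^2 - u - 6)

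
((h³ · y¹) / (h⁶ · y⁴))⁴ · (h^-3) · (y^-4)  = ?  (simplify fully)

Inside the bracket: (h^-3) · (y^-3)
Raise to the power 4: (h^-12) · (y^-12)
Multiply by (h^-3) · (y^-4): add exponents.

1/(h^15*y^16)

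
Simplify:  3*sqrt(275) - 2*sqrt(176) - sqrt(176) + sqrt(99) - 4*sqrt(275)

-14*sqrt(11)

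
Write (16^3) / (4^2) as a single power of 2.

16^3 = 2^12; 4^2 = 2^4
Combine exponents: 2^8

2^8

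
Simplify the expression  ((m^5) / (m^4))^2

m^2

Inside the bracket: m^1
Raise to the power 2: m^2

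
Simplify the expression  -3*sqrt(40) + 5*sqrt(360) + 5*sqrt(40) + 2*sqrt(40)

3*sqrt(40) = 6*sqrt(10); 5*sqrt(360) = 30*sqrt(10); 5*sqrt(40) = 10*sqrt(10); 2*sqrt(40) = 4*sqrt(10)
Combine: (-6 + 30 + 10 + 4)·sqrt(10) = 38*sqrt(10)

38*sqrt(10)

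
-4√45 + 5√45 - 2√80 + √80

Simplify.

-√5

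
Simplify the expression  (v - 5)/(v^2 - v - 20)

1/(v + 4)

Factor: v^2 - v - 20 = (v - 5)*(v + 4)
Cancel the common factor (v - 5).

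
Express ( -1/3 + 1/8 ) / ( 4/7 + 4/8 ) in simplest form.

Numerator: -1/3 + 1/8 = -5/24
Denominator: 4/7 + 4/8 = 15/14
Divide: (-5/24) · (14/15) = -7/36

-7/36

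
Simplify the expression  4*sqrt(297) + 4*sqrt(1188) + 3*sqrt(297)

45*sqrt(33)

4*sqrt(297) = 12*sqrt(33); 4*sqrt(1188) = 24*sqrt(33); 3*sqrt(297) = 9*sqrt(33)
Combine: (12 + 24 + 9)·sqrt(33) = 45*sqrt(33)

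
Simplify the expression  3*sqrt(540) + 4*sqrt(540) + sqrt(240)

46*sqrt(15)

3*sqrt(540) = 18*sqrt(15); 4*sqrt(540) = 24*sqrt(15); sqrt(240) = 4*sqrt(15)
Combine: (18 + 24 + 4)·sqrt(15) = 46*sqrt(15)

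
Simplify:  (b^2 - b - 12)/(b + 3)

Factor: b^2 - b - 12 = (b + 3)*(b - 4)
Cancel the common factor (b + 3).

b - 4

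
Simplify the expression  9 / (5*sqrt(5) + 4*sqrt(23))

Multiply numerator and denominator by -5*sqrt(5) + 4*sqrt(23).
Denominator becomes 243; numerator becomes -45*sqrt(5) + 36*sqrt(23).

(-5*sqrt(5) + 4*sqrt(23))/27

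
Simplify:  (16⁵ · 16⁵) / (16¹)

16⁵ = 2^20; 16⁵ = 2^20; 16¹ = 2^4
Combine exponents: 2^36

2^36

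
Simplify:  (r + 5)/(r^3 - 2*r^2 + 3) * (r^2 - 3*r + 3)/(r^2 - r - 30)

Factor: r^3 - 2*r^2 + 3 = (r + 1)*(r^2 - 3*r + 3);  r^2 - r - 30 = (r + 5)*(r - 6)
Cancel the common factors (r^2 - 3*r + 3), (r + 5).

1/(r^2 - 5*r - 6)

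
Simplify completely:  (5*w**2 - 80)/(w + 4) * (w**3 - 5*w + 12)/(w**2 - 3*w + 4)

Factor: 5*w**2 - 80 = 5*(w - 4)*(w + 4);  w**3 - 5*w + 12 = (w**2 - 3*w + 4)*(w + 3)
Cancel the common factors (w**2 - 3*w + 4), (w + 4).

5*w**2 - 5*w - 60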